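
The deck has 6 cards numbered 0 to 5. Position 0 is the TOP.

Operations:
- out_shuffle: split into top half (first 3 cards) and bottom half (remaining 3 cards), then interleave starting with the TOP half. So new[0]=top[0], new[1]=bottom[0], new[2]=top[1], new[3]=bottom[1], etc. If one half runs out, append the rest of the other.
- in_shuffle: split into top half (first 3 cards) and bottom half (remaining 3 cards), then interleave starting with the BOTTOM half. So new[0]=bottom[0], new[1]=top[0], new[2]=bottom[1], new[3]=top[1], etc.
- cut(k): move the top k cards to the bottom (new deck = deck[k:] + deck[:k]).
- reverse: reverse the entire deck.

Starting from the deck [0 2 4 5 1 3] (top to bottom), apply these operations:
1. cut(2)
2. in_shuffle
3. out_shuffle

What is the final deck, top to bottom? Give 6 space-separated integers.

Answer: 3 5 4 2 0 1

Derivation:
After op 1 (cut(2)): [4 5 1 3 0 2]
After op 2 (in_shuffle): [3 4 0 5 2 1]
After op 3 (out_shuffle): [3 5 4 2 0 1]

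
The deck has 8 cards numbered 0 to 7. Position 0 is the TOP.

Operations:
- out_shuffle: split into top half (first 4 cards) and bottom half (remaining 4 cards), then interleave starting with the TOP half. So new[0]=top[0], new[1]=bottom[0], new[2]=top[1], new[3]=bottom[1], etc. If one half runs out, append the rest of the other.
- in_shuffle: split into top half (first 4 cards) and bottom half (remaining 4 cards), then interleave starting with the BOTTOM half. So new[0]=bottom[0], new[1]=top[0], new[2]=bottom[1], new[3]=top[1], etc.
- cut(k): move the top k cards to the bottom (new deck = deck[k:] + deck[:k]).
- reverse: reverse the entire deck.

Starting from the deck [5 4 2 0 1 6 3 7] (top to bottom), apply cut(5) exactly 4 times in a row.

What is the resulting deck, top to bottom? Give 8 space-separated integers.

Answer: 1 6 3 7 5 4 2 0

Derivation:
After op 1 (cut(5)): [6 3 7 5 4 2 0 1]
After op 2 (cut(5)): [2 0 1 6 3 7 5 4]
After op 3 (cut(5)): [7 5 4 2 0 1 6 3]
After op 4 (cut(5)): [1 6 3 7 5 4 2 0]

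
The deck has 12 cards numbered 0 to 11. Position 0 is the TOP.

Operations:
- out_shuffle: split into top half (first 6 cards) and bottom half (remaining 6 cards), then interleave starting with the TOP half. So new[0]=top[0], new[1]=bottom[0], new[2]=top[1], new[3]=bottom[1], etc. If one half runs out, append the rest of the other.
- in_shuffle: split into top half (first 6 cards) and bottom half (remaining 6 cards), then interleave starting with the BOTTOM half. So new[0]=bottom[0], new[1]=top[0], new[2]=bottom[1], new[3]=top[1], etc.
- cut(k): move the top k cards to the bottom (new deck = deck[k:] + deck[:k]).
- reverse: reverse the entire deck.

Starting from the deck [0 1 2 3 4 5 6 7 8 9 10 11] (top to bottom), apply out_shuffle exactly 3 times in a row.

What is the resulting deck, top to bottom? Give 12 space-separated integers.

After op 1 (out_shuffle): [0 6 1 7 2 8 3 9 4 10 5 11]
After op 2 (out_shuffle): [0 3 6 9 1 4 7 10 2 5 8 11]
After op 3 (out_shuffle): [0 7 3 10 6 2 9 5 1 8 4 11]

Answer: 0 7 3 10 6 2 9 5 1 8 4 11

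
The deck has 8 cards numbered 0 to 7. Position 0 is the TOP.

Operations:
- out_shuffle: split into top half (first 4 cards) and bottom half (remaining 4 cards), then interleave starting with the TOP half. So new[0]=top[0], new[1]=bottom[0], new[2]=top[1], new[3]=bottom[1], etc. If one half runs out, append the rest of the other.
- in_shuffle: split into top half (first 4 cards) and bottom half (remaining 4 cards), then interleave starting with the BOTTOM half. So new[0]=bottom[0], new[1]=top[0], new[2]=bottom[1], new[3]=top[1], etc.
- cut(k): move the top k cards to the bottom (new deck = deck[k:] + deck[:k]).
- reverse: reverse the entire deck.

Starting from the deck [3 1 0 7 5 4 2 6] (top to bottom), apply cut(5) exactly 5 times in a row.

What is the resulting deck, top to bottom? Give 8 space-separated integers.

After op 1 (cut(5)): [4 2 6 3 1 0 7 5]
After op 2 (cut(5)): [0 7 5 4 2 6 3 1]
After op 3 (cut(5)): [6 3 1 0 7 5 4 2]
After op 4 (cut(5)): [5 4 2 6 3 1 0 7]
After op 5 (cut(5)): [1 0 7 5 4 2 6 3]

Answer: 1 0 7 5 4 2 6 3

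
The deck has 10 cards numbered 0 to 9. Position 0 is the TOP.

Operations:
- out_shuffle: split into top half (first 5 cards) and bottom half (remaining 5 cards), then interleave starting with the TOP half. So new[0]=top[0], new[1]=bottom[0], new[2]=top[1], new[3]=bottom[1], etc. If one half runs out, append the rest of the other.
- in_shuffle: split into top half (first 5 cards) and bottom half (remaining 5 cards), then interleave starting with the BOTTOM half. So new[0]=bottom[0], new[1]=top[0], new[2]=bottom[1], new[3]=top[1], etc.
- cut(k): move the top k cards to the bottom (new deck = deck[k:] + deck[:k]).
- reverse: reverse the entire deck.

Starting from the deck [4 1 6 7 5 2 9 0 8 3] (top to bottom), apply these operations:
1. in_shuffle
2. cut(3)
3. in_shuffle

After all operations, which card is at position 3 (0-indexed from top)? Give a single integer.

After op 1 (in_shuffle): [2 4 9 1 0 6 8 7 3 5]
After op 2 (cut(3)): [1 0 6 8 7 3 5 2 4 9]
After op 3 (in_shuffle): [3 1 5 0 2 6 4 8 9 7]
Position 3: card 0.

Answer: 0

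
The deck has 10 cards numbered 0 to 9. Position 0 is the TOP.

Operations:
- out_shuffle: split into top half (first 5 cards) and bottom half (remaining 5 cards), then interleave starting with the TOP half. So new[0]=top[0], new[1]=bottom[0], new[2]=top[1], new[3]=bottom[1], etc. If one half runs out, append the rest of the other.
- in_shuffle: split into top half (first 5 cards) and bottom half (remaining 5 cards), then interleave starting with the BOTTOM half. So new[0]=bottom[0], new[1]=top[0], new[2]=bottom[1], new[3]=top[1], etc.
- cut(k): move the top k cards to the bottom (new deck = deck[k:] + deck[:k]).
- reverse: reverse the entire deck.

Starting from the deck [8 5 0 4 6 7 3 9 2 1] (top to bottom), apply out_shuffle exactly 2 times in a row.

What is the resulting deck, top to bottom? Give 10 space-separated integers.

After op 1 (out_shuffle): [8 7 5 3 0 9 4 2 6 1]
After op 2 (out_shuffle): [8 9 7 4 5 2 3 6 0 1]

Answer: 8 9 7 4 5 2 3 6 0 1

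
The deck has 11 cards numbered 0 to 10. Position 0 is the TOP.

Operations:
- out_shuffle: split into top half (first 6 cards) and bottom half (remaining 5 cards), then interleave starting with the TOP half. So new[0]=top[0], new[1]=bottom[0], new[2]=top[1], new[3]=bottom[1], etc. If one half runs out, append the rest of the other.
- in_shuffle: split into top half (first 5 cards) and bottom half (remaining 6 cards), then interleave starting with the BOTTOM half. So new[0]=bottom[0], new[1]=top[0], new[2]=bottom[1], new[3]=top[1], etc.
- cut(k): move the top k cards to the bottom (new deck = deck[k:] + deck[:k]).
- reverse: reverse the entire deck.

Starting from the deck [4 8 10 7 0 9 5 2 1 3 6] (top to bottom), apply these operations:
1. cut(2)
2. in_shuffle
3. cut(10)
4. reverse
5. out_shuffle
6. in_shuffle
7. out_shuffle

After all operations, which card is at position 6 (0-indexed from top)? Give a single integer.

Answer: 7

Derivation:
After op 1 (cut(2)): [10 7 0 9 5 2 1 3 6 4 8]
After op 2 (in_shuffle): [2 10 1 7 3 0 6 9 4 5 8]
After op 3 (cut(10)): [8 2 10 1 7 3 0 6 9 4 5]
After op 4 (reverse): [5 4 9 6 0 3 7 1 10 2 8]
After op 5 (out_shuffle): [5 7 4 1 9 10 6 2 0 8 3]
After op 6 (in_shuffle): [10 5 6 7 2 4 0 1 8 9 3]
After op 7 (out_shuffle): [10 0 5 1 6 8 7 9 2 3 4]
Position 6: card 7.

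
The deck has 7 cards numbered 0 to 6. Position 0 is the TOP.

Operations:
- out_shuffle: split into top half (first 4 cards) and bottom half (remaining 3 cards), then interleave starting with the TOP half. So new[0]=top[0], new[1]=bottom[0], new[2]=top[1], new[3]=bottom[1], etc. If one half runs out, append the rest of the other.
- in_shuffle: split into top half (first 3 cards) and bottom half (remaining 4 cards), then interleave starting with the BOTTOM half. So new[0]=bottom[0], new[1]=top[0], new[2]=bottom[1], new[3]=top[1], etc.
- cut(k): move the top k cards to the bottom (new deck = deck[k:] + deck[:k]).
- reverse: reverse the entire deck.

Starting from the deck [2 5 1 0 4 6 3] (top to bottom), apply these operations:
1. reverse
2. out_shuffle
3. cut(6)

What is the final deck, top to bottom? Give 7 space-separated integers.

Answer: 0 3 1 6 5 4 2

Derivation:
After op 1 (reverse): [3 6 4 0 1 5 2]
After op 2 (out_shuffle): [3 1 6 5 4 2 0]
After op 3 (cut(6)): [0 3 1 6 5 4 2]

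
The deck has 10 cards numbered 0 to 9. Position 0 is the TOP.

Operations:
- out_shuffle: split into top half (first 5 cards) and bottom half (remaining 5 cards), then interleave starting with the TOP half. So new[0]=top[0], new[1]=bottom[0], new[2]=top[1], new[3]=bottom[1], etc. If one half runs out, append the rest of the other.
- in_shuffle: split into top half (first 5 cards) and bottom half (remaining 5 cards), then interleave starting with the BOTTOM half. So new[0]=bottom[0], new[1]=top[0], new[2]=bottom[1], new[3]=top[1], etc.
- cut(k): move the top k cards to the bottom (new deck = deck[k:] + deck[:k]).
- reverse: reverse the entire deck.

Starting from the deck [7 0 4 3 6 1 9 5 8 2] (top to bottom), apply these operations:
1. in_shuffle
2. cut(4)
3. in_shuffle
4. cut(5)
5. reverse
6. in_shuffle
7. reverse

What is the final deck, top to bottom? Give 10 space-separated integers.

After op 1 (in_shuffle): [1 7 9 0 5 4 8 3 2 6]
After op 2 (cut(4)): [5 4 8 3 2 6 1 7 9 0]
After op 3 (in_shuffle): [6 5 1 4 7 8 9 3 0 2]
After op 4 (cut(5)): [8 9 3 0 2 6 5 1 4 7]
After op 5 (reverse): [7 4 1 5 6 2 0 3 9 8]
After op 6 (in_shuffle): [2 7 0 4 3 1 9 5 8 6]
After op 7 (reverse): [6 8 5 9 1 3 4 0 7 2]

Answer: 6 8 5 9 1 3 4 0 7 2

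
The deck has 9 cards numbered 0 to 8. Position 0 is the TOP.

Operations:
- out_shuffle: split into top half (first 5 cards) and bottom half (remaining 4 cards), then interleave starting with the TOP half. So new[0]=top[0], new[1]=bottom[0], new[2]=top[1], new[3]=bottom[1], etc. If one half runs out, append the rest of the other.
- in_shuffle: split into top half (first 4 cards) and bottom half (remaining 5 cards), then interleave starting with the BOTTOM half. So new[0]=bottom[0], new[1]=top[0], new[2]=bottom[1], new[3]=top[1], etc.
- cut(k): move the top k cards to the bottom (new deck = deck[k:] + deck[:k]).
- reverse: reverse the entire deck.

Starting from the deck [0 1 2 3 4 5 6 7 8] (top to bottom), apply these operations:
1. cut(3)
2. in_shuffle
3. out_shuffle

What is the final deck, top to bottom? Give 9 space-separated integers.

Answer: 7 5 3 1 8 6 4 2 0

Derivation:
After op 1 (cut(3)): [3 4 5 6 7 8 0 1 2]
After op 2 (in_shuffle): [7 3 8 4 0 5 1 6 2]
After op 3 (out_shuffle): [7 5 3 1 8 6 4 2 0]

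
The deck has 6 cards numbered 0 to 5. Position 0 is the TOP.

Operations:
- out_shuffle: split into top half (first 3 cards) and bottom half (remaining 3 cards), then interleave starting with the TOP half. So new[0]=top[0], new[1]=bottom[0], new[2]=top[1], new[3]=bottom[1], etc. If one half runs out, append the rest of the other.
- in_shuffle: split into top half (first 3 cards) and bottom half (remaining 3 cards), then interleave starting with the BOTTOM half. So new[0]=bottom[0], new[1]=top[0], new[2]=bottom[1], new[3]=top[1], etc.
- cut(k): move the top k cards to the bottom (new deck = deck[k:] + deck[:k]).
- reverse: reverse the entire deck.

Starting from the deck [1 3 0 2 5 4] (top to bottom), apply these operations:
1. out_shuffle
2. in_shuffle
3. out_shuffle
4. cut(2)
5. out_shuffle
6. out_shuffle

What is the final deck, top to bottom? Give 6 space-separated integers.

After op 1 (out_shuffle): [1 2 3 5 0 4]
After op 2 (in_shuffle): [5 1 0 2 4 3]
After op 3 (out_shuffle): [5 2 1 4 0 3]
After op 4 (cut(2)): [1 4 0 3 5 2]
After op 5 (out_shuffle): [1 3 4 5 0 2]
After op 6 (out_shuffle): [1 5 3 0 4 2]

Answer: 1 5 3 0 4 2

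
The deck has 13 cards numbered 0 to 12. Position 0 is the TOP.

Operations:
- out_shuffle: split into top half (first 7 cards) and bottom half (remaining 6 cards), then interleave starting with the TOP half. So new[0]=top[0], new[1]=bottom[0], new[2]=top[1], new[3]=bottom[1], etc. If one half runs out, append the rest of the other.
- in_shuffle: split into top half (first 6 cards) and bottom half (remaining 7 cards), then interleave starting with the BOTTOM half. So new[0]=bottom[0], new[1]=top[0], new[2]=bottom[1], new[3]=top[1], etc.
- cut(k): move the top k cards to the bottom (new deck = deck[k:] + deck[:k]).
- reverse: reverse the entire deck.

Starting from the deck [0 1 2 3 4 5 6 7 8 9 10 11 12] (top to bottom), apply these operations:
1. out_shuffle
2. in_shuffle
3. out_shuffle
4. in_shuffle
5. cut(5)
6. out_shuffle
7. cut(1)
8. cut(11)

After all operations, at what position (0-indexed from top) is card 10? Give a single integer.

Answer: 9

Derivation:
After op 1 (out_shuffle): [0 7 1 8 2 9 3 10 4 11 5 12 6]
After op 2 (in_shuffle): [3 0 10 7 4 1 11 8 5 2 12 9 6]
After op 3 (out_shuffle): [3 8 0 5 10 2 7 12 4 9 1 6 11]
After op 4 (in_shuffle): [7 3 12 8 4 0 9 5 1 10 6 2 11]
After op 5 (cut(5)): [0 9 5 1 10 6 2 11 7 3 12 8 4]
After op 6 (out_shuffle): [0 11 9 7 5 3 1 12 10 8 6 4 2]
After op 7 (cut(1)): [11 9 7 5 3 1 12 10 8 6 4 2 0]
After op 8 (cut(11)): [2 0 11 9 7 5 3 1 12 10 8 6 4]
Card 10 is at position 9.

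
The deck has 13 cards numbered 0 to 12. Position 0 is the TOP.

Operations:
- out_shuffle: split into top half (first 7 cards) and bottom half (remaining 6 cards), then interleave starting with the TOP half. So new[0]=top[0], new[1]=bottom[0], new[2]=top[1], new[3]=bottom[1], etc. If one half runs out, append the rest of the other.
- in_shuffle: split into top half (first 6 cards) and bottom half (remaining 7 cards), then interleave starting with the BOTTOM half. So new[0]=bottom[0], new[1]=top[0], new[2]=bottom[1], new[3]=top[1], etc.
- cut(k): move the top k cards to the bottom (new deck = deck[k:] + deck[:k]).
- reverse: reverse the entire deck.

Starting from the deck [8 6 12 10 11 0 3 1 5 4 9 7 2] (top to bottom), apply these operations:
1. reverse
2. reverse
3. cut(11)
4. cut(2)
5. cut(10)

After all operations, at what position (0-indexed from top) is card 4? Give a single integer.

Answer: 12

Derivation:
After op 1 (reverse): [2 7 9 4 5 1 3 0 11 10 12 6 8]
After op 2 (reverse): [8 6 12 10 11 0 3 1 5 4 9 7 2]
After op 3 (cut(11)): [7 2 8 6 12 10 11 0 3 1 5 4 9]
After op 4 (cut(2)): [8 6 12 10 11 0 3 1 5 4 9 7 2]
After op 5 (cut(10)): [9 7 2 8 6 12 10 11 0 3 1 5 4]
Card 4 is at position 12.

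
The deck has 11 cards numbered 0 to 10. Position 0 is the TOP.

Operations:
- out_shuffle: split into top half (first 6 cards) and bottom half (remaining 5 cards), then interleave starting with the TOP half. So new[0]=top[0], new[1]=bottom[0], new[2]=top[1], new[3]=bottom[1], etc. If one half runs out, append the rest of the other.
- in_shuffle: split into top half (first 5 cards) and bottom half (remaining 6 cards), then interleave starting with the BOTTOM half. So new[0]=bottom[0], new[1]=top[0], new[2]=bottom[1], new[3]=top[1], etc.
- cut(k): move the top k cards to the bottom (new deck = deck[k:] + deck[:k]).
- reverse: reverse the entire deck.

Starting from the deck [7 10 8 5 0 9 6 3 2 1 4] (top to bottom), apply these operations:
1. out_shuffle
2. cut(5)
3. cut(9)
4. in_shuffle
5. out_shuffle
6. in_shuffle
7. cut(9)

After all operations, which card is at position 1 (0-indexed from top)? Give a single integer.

Answer: 2

Derivation:
After op 1 (out_shuffle): [7 6 10 3 8 2 5 1 0 4 9]
After op 2 (cut(5)): [2 5 1 0 4 9 7 6 10 3 8]
After op 3 (cut(9)): [3 8 2 5 1 0 4 9 7 6 10]
After op 4 (in_shuffle): [0 3 4 8 9 2 7 5 6 1 10]
After op 5 (out_shuffle): [0 7 3 5 4 6 8 1 9 10 2]
After op 6 (in_shuffle): [6 0 8 7 1 3 9 5 10 4 2]
After op 7 (cut(9)): [4 2 6 0 8 7 1 3 9 5 10]
Position 1: card 2.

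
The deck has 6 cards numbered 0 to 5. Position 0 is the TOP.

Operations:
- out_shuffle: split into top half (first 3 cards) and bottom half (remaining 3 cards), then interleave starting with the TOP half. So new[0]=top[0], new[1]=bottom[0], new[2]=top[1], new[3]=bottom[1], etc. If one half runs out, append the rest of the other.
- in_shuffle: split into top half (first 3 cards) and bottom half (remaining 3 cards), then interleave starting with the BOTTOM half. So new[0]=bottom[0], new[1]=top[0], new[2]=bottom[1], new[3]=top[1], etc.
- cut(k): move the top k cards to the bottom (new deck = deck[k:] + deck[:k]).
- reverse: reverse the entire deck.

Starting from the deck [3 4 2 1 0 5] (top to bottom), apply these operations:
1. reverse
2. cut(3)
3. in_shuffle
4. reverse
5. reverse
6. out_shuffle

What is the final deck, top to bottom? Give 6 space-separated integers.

After op 1 (reverse): [5 0 1 2 4 3]
After op 2 (cut(3)): [2 4 3 5 0 1]
After op 3 (in_shuffle): [5 2 0 4 1 3]
After op 4 (reverse): [3 1 4 0 2 5]
After op 5 (reverse): [5 2 0 4 1 3]
After op 6 (out_shuffle): [5 4 2 1 0 3]

Answer: 5 4 2 1 0 3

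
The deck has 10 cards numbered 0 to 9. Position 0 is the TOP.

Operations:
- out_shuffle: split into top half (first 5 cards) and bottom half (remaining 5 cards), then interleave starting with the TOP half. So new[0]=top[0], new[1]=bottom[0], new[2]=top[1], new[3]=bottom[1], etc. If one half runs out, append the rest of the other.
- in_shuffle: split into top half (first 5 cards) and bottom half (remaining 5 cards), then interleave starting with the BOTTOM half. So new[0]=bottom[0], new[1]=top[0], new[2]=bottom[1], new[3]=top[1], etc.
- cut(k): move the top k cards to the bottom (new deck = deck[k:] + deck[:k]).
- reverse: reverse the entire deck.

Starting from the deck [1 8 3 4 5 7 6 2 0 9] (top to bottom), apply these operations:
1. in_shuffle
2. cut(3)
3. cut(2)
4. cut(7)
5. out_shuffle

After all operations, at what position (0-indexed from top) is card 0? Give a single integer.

Answer: 8

Derivation:
After op 1 (in_shuffle): [7 1 6 8 2 3 0 4 9 5]
After op 2 (cut(3)): [8 2 3 0 4 9 5 7 1 6]
After op 3 (cut(2)): [3 0 4 9 5 7 1 6 8 2]
After op 4 (cut(7)): [6 8 2 3 0 4 9 5 7 1]
After op 5 (out_shuffle): [6 4 8 9 2 5 3 7 0 1]
Card 0 is at position 8.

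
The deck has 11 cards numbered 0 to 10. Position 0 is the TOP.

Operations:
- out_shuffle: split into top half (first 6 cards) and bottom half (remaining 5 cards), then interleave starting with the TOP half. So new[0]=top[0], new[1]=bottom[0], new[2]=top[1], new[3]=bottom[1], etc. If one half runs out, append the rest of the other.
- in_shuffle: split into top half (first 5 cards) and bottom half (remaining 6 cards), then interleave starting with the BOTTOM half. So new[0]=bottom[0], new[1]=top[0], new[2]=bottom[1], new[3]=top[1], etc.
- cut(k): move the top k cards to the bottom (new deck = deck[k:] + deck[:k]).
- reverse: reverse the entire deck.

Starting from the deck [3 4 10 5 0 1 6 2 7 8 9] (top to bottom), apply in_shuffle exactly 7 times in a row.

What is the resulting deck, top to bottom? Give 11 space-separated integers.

After op 1 (in_shuffle): [1 3 6 4 2 10 7 5 8 0 9]
After op 2 (in_shuffle): [10 1 7 3 5 6 8 4 0 2 9]
After op 3 (in_shuffle): [6 10 8 1 4 7 0 3 2 5 9]
After op 4 (in_shuffle): [7 6 0 10 3 8 2 1 5 4 9]
After op 5 (in_shuffle): [8 7 2 6 1 0 5 10 4 3 9]
After op 6 (in_shuffle): [0 8 5 7 10 2 4 6 3 1 9]
After op 7 (in_shuffle): [2 0 4 8 6 5 3 7 1 10 9]

Answer: 2 0 4 8 6 5 3 7 1 10 9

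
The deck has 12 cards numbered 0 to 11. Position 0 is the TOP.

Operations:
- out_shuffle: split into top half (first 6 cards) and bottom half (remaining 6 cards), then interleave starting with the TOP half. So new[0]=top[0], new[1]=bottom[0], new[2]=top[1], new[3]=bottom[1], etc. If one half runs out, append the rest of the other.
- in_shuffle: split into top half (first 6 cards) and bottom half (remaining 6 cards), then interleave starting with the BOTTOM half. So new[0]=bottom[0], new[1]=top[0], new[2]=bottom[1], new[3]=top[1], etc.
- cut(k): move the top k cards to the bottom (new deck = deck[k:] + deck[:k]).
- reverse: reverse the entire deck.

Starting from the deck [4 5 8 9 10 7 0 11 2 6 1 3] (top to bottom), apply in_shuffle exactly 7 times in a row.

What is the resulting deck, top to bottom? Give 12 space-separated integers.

Answer: 7 3 10 1 9 6 8 2 5 11 4 0

Derivation:
After op 1 (in_shuffle): [0 4 11 5 2 8 6 9 1 10 3 7]
After op 2 (in_shuffle): [6 0 9 4 1 11 10 5 3 2 7 8]
After op 3 (in_shuffle): [10 6 5 0 3 9 2 4 7 1 8 11]
After op 4 (in_shuffle): [2 10 4 6 7 5 1 0 8 3 11 9]
After op 5 (in_shuffle): [1 2 0 10 8 4 3 6 11 7 9 5]
After op 6 (in_shuffle): [3 1 6 2 11 0 7 10 9 8 5 4]
After op 7 (in_shuffle): [7 3 10 1 9 6 8 2 5 11 4 0]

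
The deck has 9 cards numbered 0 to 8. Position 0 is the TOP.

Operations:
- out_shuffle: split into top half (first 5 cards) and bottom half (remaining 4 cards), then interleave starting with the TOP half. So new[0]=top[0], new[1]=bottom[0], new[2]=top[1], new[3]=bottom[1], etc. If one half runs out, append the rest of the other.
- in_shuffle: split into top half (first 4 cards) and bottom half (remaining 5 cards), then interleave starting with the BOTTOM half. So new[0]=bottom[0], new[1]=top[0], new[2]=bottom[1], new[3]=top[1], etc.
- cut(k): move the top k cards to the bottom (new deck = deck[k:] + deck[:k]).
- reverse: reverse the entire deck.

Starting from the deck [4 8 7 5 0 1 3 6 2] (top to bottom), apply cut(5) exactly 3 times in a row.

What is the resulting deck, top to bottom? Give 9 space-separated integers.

Answer: 3 6 2 4 8 7 5 0 1

Derivation:
After op 1 (cut(5)): [1 3 6 2 4 8 7 5 0]
After op 2 (cut(5)): [8 7 5 0 1 3 6 2 4]
After op 3 (cut(5)): [3 6 2 4 8 7 5 0 1]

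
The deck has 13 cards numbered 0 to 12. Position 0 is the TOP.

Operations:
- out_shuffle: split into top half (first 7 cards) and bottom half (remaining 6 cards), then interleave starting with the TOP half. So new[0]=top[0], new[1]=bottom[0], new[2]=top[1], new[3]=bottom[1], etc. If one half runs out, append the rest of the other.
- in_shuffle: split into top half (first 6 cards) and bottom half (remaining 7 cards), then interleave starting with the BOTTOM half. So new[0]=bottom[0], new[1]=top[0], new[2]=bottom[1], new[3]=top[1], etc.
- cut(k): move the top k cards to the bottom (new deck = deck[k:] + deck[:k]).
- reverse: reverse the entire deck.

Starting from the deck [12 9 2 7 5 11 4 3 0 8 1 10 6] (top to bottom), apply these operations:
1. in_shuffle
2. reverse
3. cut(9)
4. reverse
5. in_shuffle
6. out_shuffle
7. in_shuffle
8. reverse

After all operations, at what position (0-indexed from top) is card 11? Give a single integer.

After op 1 (in_shuffle): [4 12 3 9 0 2 8 7 1 5 10 11 6]
After op 2 (reverse): [6 11 10 5 1 7 8 2 0 9 3 12 4]
After op 3 (cut(9)): [9 3 12 4 6 11 10 5 1 7 8 2 0]
After op 4 (reverse): [0 2 8 7 1 5 10 11 6 4 12 3 9]
After op 5 (in_shuffle): [10 0 11 2 6 8 4 7 12 1 3 5 9]
After op 6 (out_shuffle): [10 7 0 12 11 1 2 3 6 5 8 9 4]
After op 7 (in_shuffle): [2 10 3 7 6 0 5 12 8 11 9 1 4]
After op 8 (reverse): [4 1 9 11 8 12 5 0 6 7 3 10 2]
Card 11 is at position 3.

Answer: 3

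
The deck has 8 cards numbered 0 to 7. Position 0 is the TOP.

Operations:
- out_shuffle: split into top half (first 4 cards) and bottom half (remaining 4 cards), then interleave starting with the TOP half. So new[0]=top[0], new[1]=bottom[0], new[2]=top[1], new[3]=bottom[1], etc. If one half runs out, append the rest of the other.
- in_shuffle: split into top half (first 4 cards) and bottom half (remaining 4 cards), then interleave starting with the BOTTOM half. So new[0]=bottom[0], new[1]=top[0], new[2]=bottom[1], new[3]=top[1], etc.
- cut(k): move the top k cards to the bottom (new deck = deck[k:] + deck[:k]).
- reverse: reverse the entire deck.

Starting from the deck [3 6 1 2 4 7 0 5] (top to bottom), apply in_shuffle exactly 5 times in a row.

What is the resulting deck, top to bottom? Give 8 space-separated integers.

After op 1 (in_shuffle): [4 3 7 6 0 1 5 2]
After op 2 (in_shuffle): [0 4 1 3 5 7 2 6]
After op 3 (in_shuffle): [5 0 7 4 2 1 6 3]
After op 4 (in_shuffle): [2 5 1 0 6 7 3 4]
After op 5 (in_shuffle): [6 2 7 5 3 1 4 0]

Answer: 6 2 7 5 3 1 4 0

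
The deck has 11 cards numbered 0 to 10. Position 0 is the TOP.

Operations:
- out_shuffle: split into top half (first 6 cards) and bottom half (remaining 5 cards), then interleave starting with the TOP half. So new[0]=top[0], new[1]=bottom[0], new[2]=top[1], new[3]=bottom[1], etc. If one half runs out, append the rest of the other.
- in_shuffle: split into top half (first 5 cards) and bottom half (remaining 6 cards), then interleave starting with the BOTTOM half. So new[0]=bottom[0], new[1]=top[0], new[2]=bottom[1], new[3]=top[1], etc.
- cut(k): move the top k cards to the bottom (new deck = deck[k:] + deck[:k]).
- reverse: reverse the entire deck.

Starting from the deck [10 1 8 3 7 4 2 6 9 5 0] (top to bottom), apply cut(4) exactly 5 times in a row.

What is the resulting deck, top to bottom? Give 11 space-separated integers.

Answer: 5 0 10 1 8 3 7 4 2 6 9

Derivation:
After op 1 (cut(4)): [7 4 2 6 9 5 0 10 1 8 3]
After op 2 (cut(4)): [9 5 0 10 1 8 3 7 4 2 6]
After op 3 (cut(4)): [1 8 3 7 4 2 6 9 5 0 10]
After op 4 (cut(4)): [4 2 6 9 5 0 10 1 8 3 7]
After op 5 (cut(4)): [5 0 10 1 8 3 7 4 2 6 9]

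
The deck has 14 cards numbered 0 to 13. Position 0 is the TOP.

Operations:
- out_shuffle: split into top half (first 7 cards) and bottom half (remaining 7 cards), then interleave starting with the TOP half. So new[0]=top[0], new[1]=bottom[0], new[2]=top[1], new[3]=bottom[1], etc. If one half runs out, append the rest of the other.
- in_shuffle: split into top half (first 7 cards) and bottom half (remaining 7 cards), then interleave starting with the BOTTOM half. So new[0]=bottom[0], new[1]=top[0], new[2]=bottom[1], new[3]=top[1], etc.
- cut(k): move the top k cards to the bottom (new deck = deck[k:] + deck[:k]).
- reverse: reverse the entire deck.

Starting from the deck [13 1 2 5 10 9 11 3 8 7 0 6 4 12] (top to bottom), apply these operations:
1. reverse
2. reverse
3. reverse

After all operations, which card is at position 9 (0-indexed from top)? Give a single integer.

After op 1 (reverse): [12 4 6 0 7 8 3 11 9 10 5 2 1 13]
After op 2 (reverse): [13 1 2 5 10 9 11 3 8 7 0 6 4 12]
After op 3 (reverse): [12 4 6 0 7 8 3 11 9 10 5 2 1 13]
Position 9: card 10.

Answer: 10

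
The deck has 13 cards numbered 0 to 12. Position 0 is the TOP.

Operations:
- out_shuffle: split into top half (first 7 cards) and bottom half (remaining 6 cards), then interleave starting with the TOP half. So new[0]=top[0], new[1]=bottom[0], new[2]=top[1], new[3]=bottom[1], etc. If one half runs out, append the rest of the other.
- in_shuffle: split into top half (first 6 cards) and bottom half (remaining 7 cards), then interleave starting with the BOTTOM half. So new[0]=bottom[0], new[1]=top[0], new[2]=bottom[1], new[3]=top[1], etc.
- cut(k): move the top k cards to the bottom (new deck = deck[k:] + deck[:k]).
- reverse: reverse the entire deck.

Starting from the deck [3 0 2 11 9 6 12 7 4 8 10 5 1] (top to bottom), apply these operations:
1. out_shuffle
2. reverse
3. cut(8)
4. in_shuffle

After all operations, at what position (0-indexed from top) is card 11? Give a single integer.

Answer: 10

Derivation:
After op 1 (out_shuffle): [3 7 0 4 2 8 11 10 9 5 6 1 12]
After op 2 (reverse): [12 1 6 5 9 10 11 8 2 4 0 7 3]
After op 3 (cut(8)): [2 4 0 7 3 12 1 6 5 9 10 11 8]
After op 4 (in_shuffle): [1 2 6 4 5 0 9 7 10 3 11 12 8]
Card 11 is at position 10.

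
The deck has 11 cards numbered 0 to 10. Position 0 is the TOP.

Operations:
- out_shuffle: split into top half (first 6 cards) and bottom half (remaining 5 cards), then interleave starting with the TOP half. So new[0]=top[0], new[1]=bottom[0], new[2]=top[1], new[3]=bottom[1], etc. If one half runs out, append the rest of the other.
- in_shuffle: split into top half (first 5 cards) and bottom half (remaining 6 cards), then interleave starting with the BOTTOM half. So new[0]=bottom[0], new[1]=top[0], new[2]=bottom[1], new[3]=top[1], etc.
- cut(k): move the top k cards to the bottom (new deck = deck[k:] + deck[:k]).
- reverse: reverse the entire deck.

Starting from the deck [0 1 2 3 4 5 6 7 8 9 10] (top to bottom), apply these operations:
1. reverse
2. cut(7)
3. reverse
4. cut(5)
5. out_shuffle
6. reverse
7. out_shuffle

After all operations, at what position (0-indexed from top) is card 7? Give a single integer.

After op 1 (reverse): [10 9 8 7 6 5 4 3 2 1 0]
After op 2 (cut(7)): [3 2 1 0 10 9 8 7 6 5 4]
After op 3 (reverse): [4 5 6 7 8 9 10 0 1 2 3]
After op 4 (cut(5)): [9 10 0 1 2 3 4 5 6 7 8]
After op 5 (out_shuffle): [9 4 10 5 0 6 1 7 2 8 3]
After op 6 (reverse): [3 8 2 7 1 6 0 5 10 4 9]
After op 7 (out_shuffle): [3 0 8 5 2 10 7 4 1 9 6]
Card 7 is at position 6.

Answer: 6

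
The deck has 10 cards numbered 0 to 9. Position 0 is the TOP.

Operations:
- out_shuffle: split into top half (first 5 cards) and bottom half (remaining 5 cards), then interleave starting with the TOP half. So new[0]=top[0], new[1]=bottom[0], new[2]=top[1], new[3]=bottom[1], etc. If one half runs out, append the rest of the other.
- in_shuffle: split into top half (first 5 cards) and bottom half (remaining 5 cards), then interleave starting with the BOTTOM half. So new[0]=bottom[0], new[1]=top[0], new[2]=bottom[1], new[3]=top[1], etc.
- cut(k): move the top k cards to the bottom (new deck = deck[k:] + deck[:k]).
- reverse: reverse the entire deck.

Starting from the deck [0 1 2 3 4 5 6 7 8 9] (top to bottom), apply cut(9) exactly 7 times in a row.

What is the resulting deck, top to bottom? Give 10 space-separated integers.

Answer: 3 4 5 6 7 8 9 0 1 2

Derivation:
After op 1 (cut(9)): [9 0 1 2 3 4 5 6 7 8]
After op 2 (cut(9)): [8 9 0 1 2 3 4 5 6 7]
After op 3 (cut(9)): [7 8 9 0 1 2 3 4 5 6]
After op 4 (cut(9)): [6 7 8 9 0 1 2 3 4 5]
After op 5 (cut(9)): [5 6 7 8 9 0 1 2 3 4]
After op 6 (cut(9)): [4 5 6 7 8 9 0 1 2 3]
After op 7 (cut(9)): [3 4 5 6 7 8 9 0 1 2]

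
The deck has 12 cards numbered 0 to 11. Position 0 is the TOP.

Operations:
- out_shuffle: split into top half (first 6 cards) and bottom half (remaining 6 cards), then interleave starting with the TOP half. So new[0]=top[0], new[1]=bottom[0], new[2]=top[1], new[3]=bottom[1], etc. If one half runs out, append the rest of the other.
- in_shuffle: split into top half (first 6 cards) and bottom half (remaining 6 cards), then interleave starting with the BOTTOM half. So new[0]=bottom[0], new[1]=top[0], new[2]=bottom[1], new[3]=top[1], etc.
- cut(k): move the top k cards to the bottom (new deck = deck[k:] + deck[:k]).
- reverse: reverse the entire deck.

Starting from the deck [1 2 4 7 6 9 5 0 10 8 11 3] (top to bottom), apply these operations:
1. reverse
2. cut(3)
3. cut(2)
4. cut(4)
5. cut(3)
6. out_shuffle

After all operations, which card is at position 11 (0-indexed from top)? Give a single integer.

After op 1 (reverse): [3 11 8 10 0 5 9 6 7 4 2 1]
After op 2 (cut(3)): [10 0 5 9 6 7 4 2 1 3 11 8]
After op 3 (cut(2)): [5 9 6 7 4 2 1 3 11 8 10 0]
After op 4 (cut(4)): [4 2 1 3 11 8 10 0 5 9 6 7]
After op 5 (cut(3)): [3 11 8 10 0 5 9 6 7 4 2 1]
After op 6 (out_shuffle): [3 9 11 6 8 7 10 4 0 2 5 1]
Position 11: card 1.

Answer: 1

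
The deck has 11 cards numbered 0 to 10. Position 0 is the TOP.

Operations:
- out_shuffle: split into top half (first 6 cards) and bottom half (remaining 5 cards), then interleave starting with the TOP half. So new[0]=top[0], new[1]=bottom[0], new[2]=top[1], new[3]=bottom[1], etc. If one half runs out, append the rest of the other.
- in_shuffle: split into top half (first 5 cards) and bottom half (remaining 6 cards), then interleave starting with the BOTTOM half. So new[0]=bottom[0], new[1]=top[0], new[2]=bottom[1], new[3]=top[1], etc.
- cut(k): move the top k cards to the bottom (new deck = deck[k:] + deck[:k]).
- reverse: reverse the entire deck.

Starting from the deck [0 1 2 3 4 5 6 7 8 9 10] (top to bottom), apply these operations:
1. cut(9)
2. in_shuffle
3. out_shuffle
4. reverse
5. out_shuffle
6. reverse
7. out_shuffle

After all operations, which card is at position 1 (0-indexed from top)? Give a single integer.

After op 1 (cut(9)): [9 10 0 1 2 3 4 5 6 7 8]
After op 2 (in_shuffle): [3 9 4 10 5 0 6 1 7 2 8]
After op 3 (out_shuffle): [3 6 9 1 4 7 10 2 5 8 0]
After op 4 (reverse): [0 8 5 2 10 7 4 1 9 6 3]
After op 5 (out_shuffle): [0 4 8 1 5 9 2 6 10 3 7]
After op 6 (reverse): [7 3 10 6 2 9 5 1 8 4 0]
After op 7 (out_shuffle): [7 5 3 1 10 8 6 4 2 0 9]
Position 1: card 5.

Answer: 5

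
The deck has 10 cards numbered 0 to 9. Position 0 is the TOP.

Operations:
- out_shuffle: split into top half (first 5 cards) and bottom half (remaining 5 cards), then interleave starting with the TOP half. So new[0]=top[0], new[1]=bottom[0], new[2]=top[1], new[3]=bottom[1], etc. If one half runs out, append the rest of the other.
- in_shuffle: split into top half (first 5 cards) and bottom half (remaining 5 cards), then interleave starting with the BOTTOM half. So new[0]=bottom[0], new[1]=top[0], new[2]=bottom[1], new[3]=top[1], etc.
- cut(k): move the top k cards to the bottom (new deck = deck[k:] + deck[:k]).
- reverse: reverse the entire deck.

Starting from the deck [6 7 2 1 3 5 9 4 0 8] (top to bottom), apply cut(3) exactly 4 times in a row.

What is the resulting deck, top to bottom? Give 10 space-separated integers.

After op 1 (cut(3)): [1 3 5 9 4 0 8 6 7 2]
After op 2 (cut(3)): [9 4 0 8 6 7 2 1 3 5]
After op 3 (cut(3)): [8 6 7 2 1 3 5 9 4 0]
After op 4 (cut(3)): [2 1 3 5 9 4 0 8 6 7]

Answer: 2 1 3 5 9 4 0 8 6 7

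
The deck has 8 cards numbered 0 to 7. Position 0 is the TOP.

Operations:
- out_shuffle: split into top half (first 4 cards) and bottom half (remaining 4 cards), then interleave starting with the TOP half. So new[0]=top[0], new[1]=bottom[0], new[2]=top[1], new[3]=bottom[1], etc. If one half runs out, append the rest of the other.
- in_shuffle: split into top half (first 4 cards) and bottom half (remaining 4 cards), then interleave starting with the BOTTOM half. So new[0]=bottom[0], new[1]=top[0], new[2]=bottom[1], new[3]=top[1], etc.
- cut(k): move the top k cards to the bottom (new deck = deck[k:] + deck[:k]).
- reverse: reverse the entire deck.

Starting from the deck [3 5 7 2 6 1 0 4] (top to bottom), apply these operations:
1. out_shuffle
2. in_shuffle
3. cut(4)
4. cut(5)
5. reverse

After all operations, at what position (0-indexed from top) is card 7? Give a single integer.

After op 1 (out_shuffle): [3 6 5 1 7 0 2 4]
After op 2 (in_shuffle): [7 3 0 6 2 5 4 1]
After op 3 (cut(4)): [2 5 4 1 7 3 0 6]
After op 4 (cut(5)): [3 0 6 2 5 4 1 7]
After op 5 (reverse): [7 1 4 5 2 6 0 3]
Card 7 is at position 0.

Answer: 0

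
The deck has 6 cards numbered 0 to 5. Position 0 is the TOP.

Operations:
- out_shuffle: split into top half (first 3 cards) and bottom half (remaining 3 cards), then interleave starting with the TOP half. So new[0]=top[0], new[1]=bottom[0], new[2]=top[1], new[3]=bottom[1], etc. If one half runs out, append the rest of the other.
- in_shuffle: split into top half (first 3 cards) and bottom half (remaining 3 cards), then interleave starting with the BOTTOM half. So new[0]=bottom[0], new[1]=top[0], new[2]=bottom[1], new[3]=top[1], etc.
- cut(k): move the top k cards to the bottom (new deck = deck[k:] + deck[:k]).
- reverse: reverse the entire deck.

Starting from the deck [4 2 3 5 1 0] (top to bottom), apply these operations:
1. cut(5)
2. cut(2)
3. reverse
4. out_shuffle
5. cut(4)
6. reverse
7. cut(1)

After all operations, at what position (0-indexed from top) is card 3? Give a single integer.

After op 1 (cut(5)): [0 4 2 3 5 1]
After op 2 (cut(2)): [2 3 5 1 0 4]
After op 3 (reverse): [4 0 1 5 3 2]
After op 4 (out_shuffle): [4 5 0 3 1 2]
After op 5 (cut(4)): [1 2 4 5 0 3]
After op 6 (reverse): [3 0 5 4 2 1]
After op 7 (cut(1)): [0 5 4 2 1 3]
Card 3 is at position 5.

Answer: 5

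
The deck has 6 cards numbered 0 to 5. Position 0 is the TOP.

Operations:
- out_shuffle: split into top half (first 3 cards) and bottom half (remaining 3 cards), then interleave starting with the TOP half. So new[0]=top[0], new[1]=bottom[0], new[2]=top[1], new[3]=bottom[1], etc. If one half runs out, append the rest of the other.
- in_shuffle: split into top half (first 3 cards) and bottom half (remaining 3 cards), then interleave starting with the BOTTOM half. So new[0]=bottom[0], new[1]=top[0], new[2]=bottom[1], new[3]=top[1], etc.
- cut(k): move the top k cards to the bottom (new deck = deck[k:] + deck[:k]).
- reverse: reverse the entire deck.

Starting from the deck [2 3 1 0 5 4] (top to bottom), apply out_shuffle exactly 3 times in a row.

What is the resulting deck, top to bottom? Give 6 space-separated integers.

After op 1 (out_shuffle): [2 0 3 5 1 4]
After op 2 (out_shuffle): [2 5 0 1 3 4]
After op 3 (out_shuffle): [2 1 5 3 0 4]

Answer: 2 1 5 3 0 4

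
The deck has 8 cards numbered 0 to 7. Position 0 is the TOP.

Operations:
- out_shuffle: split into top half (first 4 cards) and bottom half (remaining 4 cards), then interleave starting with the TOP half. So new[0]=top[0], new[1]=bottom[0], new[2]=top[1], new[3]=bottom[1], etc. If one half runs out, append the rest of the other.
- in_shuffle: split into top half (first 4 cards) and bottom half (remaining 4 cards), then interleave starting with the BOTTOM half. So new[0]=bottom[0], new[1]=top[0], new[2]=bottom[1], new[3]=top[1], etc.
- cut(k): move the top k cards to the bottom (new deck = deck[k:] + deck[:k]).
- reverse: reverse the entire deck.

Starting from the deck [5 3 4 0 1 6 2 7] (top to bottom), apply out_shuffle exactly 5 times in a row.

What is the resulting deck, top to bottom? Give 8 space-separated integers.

After op 1 (out_shuffle): [5 1 3 6 4 2 0 7]
After op 2 (out_shuffle): [5 4 1 2 3 0 6 7]
After op 3 (out_shuffle): [5 3 4 0 1 6 2 7]
After op 4 (out_shuffle): [5 1 3 6 4 2 0 7]
After op 5 (out_shuffle): [5 4 1 2 3 0 6 7]

Answer: 5 4 1 2 3 0 6 7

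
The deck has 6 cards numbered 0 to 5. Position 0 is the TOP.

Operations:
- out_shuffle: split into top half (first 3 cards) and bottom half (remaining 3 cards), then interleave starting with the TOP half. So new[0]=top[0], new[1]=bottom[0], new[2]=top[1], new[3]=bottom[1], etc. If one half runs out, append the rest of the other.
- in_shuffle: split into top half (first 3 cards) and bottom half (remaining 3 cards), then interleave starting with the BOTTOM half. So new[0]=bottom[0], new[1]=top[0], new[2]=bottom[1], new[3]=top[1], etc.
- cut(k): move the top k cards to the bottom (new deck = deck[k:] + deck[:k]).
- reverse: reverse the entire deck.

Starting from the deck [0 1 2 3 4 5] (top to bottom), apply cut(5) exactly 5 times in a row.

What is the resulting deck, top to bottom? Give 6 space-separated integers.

After op 1 (cut(5)): [5 0 1 2 3 4]
After op 2 (cut(5)): [4 5 0 1 2 3]
After op 3 (cut(5)): [3 4 5 0 1 2]
After op 4 (cut(5)): [2 3 4 5 0 1]
After op 5 (cut(5)): [1 2 3 4 5 0]

Answer: 1 2 3 4 5 0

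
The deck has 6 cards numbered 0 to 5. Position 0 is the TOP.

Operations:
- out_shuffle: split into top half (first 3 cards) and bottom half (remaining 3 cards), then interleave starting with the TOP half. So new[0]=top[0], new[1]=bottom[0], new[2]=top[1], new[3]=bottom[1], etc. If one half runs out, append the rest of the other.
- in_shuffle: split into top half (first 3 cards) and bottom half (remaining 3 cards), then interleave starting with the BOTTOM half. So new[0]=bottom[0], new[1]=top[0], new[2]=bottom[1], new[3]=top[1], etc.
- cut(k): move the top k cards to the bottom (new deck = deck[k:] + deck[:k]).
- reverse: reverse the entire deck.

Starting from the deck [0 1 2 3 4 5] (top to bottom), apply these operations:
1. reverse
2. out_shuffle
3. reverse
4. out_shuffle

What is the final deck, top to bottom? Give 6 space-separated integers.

Answer: 0 4 3 2 1 5

Derivation:
After op 1 (reverse): [5 4 3 2 1 0]
After op 2 (out_shuffle): [5 2 4 1 3 0]
After op 3 (reverse): [0 3 1 4 2 5]
After op 4 (out_shuffle): [0 4 3 2 1 5]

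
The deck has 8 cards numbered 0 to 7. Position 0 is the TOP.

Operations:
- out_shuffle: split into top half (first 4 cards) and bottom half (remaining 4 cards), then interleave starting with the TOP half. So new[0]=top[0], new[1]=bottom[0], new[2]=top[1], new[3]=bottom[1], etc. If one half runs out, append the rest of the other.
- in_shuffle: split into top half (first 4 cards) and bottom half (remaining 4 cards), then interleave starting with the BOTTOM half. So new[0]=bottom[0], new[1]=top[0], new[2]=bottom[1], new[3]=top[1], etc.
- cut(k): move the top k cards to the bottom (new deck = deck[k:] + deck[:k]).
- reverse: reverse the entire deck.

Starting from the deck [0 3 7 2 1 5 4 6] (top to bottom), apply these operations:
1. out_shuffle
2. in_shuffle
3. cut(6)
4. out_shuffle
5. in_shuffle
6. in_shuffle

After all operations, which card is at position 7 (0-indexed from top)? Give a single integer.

Answer: 4

Derivation:
After op 1 (out_shuffle): [0 1 3 5 7 4 2 6]
After op 2 (in_shuffle): [7 0 4 1 2 3 6 5]
After op 3 (cut(6)): [6 5 7 0 4 1 2 3]
After op 4 (out_shuffle): [6 4 5 1 7 2 0 3]
After op 5 (in_shuffle): [7 6 2 4 0 5 3 1]
After op 6 (in_shuffle): [0 7 5 6 3 2 1 4]
Position 7: card 4.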